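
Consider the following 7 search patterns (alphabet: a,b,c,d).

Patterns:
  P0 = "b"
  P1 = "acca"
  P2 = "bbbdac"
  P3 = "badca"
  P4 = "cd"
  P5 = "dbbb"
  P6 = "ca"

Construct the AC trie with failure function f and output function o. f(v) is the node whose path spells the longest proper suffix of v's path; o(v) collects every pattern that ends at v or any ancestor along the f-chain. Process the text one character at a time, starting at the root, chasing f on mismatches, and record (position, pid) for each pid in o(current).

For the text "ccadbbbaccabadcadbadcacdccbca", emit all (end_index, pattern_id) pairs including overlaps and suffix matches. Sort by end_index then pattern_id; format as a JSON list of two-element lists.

Build:
Trie nodes:
  0='ε' goto a→2 b→1 c→15 d→17
  1='b' goto a→11 b→6  [P0 ends]
  2='a' goto c→3
  3='ac' goto c→4
  4='acc' goto a→5
  5='acca' goto ·  [P1 ends]
  6='bb' goto b→7
  7='bbb' goto d→8
  8='bbbd' goto a→9
  9='bbbda' goto c→10
  10='bbbdac' goto ·  [P2 ends]
  11='ba' goto d→12
  12='bad' goto c→13
  13='badc' goto a→14
  14='badca' goto ·  [P3 ends]
  15='c' goto a→21 d→16
  16='cd' goto ·  [P4 ends]
  17='d' goto b→18
  18='db' goto b→19
  19='dbb' goto b→20
  20='dbbb' goto ·  [P5 ends]
  21='ca' goto ·  [P6 ends]

BFS fail/out derivation:
  n1('b'): parent n0 fail=0; on 'b' 0 → fail=0;  out {0}∪∅={0}
  n2('a'): parent n0 fail=0; on 'a' 0 → fail=0;  out ∅∪∅=∅
  n15('c'): parent n0 fail=0; on 'c' 0 → fail=0;  out ∅∪∅=∅
  n17('d'): parent n0 fail=0; on 'd' 0 → fail=0;  out ∅∪∅=∅
  n3('ac'): parent n2 fail=0; on 'c' 0 → fail=15;  out ∅∪∅=∅
  n6('bb'): parent n1 fail=0; on 'b' 0 → fail=1;  out ∅∪{0}={0}
  n11('ba'): parent n1 fail=0; on 'a' 0 → fail=2;  out ∅∪∅=∅
  n16('cd'): parent n15 fail=0; on 'd' 0 → fail=17;  out {4}∪∅={4}
  n18('db'): parent n17 fail=0; on 'b' 0 → fail=1;  out ∅∪{0}={0}
  n21('ca'): parent n15 fail=0; on 'a' 0 → fail=2;  out {6}∪∅={6}
  n4('acc'): parent n3 fail=15; on 'c' 15→0 → fail=15;  out ∅∪∅=∅
  n7('bbb'): parent n6 fail=1; on 'b' 1 → fail=6;  out ∅∪{0}={0}
  n12('bad'): parent n11 fail=2; on 'd' 2→0 → fail=17;  out ∅∪∅=∅
  n19('dbb'): parent n18 fail=1; on 'b' 1 → fail=6;  out ∅∪{0}={0}
  n5('acca'): parent n4 fail=15; on 'a' 15 → fail=21;  out {1}∪{6}={1,6}
  n8('bbbd'): parent n7 fail=6; on 'd' 6→1→0 → fail=17;  out ∅∪∅=∅
  n13('badc'): parent n12 fail=17; on 'c' 17→0 → fail=15;  out ∅∪∅=∅
  n20('dbbb'): parent n19 fail=6; on 'b' 6 → fail=7;  out {5}∪{0}={0,5}
  n9('bbbda'): parent n8 fail=17; on 'a' 17→0 → fail=2;  out ∅∪∅=∅
  n14('badca'): parent n13 fail=15; on 'a' 15 → fail=21;  out {3}∪{6}={3,6}
  n10('bbbdac'): parent n9 fail=2; on 'c' 2 → fail=3;  out {2}∪∅={2}

Text stream:
[0] read 'c'  n0⇒n15
[1] read 'c'  n15⇒n15 ·f
[2] read 'a'  n15⇒n21  ** P6@[1:2]
[3] read 'd'  n21⇒n17 ·f
[4] read 'b'  n17⇒n18  ** P0@[4:4]
[5] read 'b'  n18⇒n19  ** P0@[5:5]
[6] read 'b'  n19⇒n20  ** P0@[6:6],P5@[3:6]
[7] read 'a'  n20⇒n11 ·f
[8] read 'c'  n11⇒n3 ·f
[9] read 'c'  n3⇒n4
[10] read 'a'  n4⇒n5  ** P1@[7:10],P6@[9:10]
[11] read 'b'  n5⇒n1 ·f  ** P0@[11:11]
[12] read 'a'  n1⇒n11
[13] read 'd'  n11⇒n12
[14] read 'c'  n12⇒n13
[15] read 'a'  n13⇒n14  ** P3@[11:15],P6@[14:15]
[16] read 'd'  n14⇒n17 ·f
[17] read 'b'  n17⇒n18  ** P0@[17:17]
[18] read 'a'  n18⇒n11 ·f
[19] read 'd'  n11⇒n12
[20] read 'c'  n12⇒n13
[21] read 'a'  n13⇒n14  ** P3@[17:21],P6@[20:21]
[22] read 'c'  n14⇒n3 ·f
[23] read 'd'  n3⇒n16 ·f  ** P4@[22:23]
[24] read 'c'  n16⇒n15 ·f
[25] read 'c'  n15⇒n15 ·f
[26] read 'b'  n15⇒n1 ·f  ** P0@[26:26]
[27] read 'c'  n1⇒n15 ·f
[28] read 'a'  n15⇒n21  ** P6@[27:28]

Result: [[2,6],[4,0],[5,0],[6,0],[6,5],[10,1],[10,6],[11,0],[15,3],[15,6],[17,0],[21,3],[21,6],[23,4],[26,0],[28,6]]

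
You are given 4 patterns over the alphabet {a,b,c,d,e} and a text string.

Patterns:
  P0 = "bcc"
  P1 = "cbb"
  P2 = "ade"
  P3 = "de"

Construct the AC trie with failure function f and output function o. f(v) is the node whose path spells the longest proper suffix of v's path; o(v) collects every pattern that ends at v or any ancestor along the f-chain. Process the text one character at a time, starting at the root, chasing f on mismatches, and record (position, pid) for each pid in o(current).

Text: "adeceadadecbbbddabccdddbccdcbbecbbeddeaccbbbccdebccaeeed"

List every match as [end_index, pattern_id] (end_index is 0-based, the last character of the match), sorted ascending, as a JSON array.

Build:
Trie nodes:
  0='ε' goto a→7 b→1 c→4 d→10
  1='b' goto c→2
  2='bc' goto c→3
  3='bcc' goto ·  [P0 ends]
  4='c' goto b→5
  5='cb' goto b→6
  6='cbb' goto ·  [P1 ends]
  7='a' goto d→8
  8='ad' goto e→9
  9='ade' goto ·  [P2 ends]
  10='d' goto e→11
  11='de' goto ·  [P3 ends]

Failure links (BFS by depth):
  fail(1) 'b': from fail(0)=0 chase 'b': 0 ⇒ 0;  out=∅∪out(0)=∅
  fail(4) 'c': from fail(0)=0 chase 'c': 0 ⇒ 0;  out=∅∪out(0)=∅
  fail(7) 'a': from fail(0)=0 chase 'a': 0 ⇒ 0;  out=∅∪out(0)=∅
  fail(10) 'd': from fail(0)=0 chase 'd': 0 ⇒ 0;  out=∅∪out(0)=∅
  fail(2) 'bc': from fail(1)=0 chase 'c': 0 ⇒ 4;  out=∅∪out(4)=∅
  fail(5) 'cb': from fail(4)=0 chase 'b': 0 ⇒ 1;  out=∅∪out(1)=∅
  fail(8) 'ad': from fail(7)=0 chase 'd': 0 ⇒ 10;  out=∅∪out(10)=∅
  fail(11) 'de': from fail(10)=0 chase 'e': 0 ⇒ 0;  out={3}∪out(0)={3}
  fail(3) 'bcc': from fail(2)=4 chase 'c': 4→0 ⇒ 4;  out={0}∪out(4)={0}
  fail(6) 'cbb': from fail(5)=1 chase 'b': 1→0 ⇒ 1;  out={1}∪out(1)={1}
  fail(9) 'ade': from fail(8)=10 chase 'e': 10 ⇒ 11;  out={2}∪out(11)={2,3}

Scan:
[0] read 'a'  n0⇒n7
[1] read 'd'  n7⇒n8
[2] read 'e'  n8⇒n9  emit P2@[0:2],P3@[1:2]
[3] read 'c'  n9⇒n4 ·f
[4] read 'e'  n4⇒n0 ·f
[5] read 'a'  n0⇒n7
[6] read 'd'  n7⇒n8
[7] read 'a'  n8⇒n7 ·f
[8] read 'd'  n7⇒n8
[9] read 'e'  n8⇒n9  emit P2@[7:9],P3@[8:9]
[10] read 'c'  n9⇒n4 ·f
[11] read 'b'  n4⇒n5
[12] read 'b'  n5⇒n6  emit P1@[10:12]
[13] read 'b'  n6⇒n1 ·f
[14] read 'd'  n1⇒n10 ·f
[15] read 'd'  n10⇒n10 ·f
[16] read 'a'  n10⇒n7 ·f
[17] read 'b'  n7⇒n1 ·f
[18] read 'c'  n1⇒n2
[19] read 'c'  n2⇒n3  emit P0@[17:19]
[20] read 'd'  n3⇒n10 ·f
[21] read 'd'  n10⇒n10 ·f
[22] read 'd'  n10⇒n10 ·f
[23] read 'b'  n10⇒n1 ·f
[24] read 'c'  n1⇒n2
[25] read 'c'  n2⇒n3  emit P0@[23:25]
[26] read 'd'  n3⇒n10 ·f
[27] read 'c'  n10⇒n4 ·f
[28] read 'b'  n4⇒n5
[29] read 'b'  n5⇒n6  emit P1@[27:29]
[30] read 'e'  n6⇒n0 ·f
[31] read 'c'  n0⇒n4
[32] read 'b'  n4⇒n5
[33] read 'b'  n5⇒n6  emit P1@[31:33]
[34] read 'e'  n6⇒n0 ·f
[35] read 'd'  n0⇒n10
[36] read 'd'  n10⇒n10 ·f
[37] read 'e'  n10⇒n11  emit P3@[36:37]
[38] read 'a'  n11⇒n7 ·f
[39] read 'c'  n7⇒n4 ·f
[40] read 'c'  n4⇒n4 ·f
[41] read 'b'  n4⇒n5
[42] read 'b'  n5⇒n6  emit P1@[40:42]
[43] read 'b'  n6⇒n1 ·f
[44] read 'c'  n1⇒n2
[45] read 'c'  n2⇒n3  emit P0@[43:45]
[46] read 'd'  n3⇒n10 ·f
[47] read 'e'  n10⇒n11  emit P3@[46:47]
[48] read 'b'  n11⇒n1 ·f
[49] read 'c'  n1⇒n2
[50] read 'c'  n2⇒n3  emit P0@[48:50]
[51] read 'a'  n3⇒n7 ·f
[52] read 'e'  n7⇒n0 ·f
[53] read 'e'  n0⇒n0
[54] read 'e'  n0⇒n0
[55] read 'd'  n0⇒n10

All matches (sorted): [[2,2],[2,3],[9,2],[9,3],[12,1],[19,0],[25,0],[29,1],[33,1],[37,3],[42,1],[45,0],[47,3],[50,0]]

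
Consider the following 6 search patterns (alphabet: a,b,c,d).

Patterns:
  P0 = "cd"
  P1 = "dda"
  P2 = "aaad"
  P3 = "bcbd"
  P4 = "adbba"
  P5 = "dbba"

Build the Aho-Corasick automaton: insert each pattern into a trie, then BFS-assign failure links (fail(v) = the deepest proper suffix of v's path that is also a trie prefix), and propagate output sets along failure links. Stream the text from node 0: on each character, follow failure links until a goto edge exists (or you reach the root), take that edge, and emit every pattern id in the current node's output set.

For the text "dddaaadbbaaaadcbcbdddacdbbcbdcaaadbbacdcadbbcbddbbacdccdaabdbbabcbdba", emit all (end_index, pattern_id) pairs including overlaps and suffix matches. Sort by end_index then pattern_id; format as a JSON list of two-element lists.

Construct AC machine:
Trie nodes:
  0='ε' goto a→6 b→10 c→1 d→3
  1='c' goto d→2
  2='cd' goto ·  ←P0
  3='d' goto b→18 d→4
  4='dd' goto a→5
  5='dda' goto ·  ←P1
  6='a' goto a→7 d→14
  7='aa' goto a→8
  8='aaa' goto d→9
  9='aaad' goto ·  ←P2
  10='b' goto c→11
  11='bc' goto b→12
  12='bcb' goto d→13
  13='bcbd' goto ·  ←P3
  14='ad' goto b→15
  15='adb' goto b→16
  16='adbb' goto a→17
  17='adbba' goto ·  ←P4
  18='db' goto b→19
  19='dbb' goto a→20
  20='dbba' goto ·  ←P5

Failure links (BFS by depth):
  fail(1) 'c': from fail(0)=0 chase 'c': 0 ⇒ 0;  out=∅∪out(0)=∅
  fail(3) 'd': from fail(0)=0 chase 'd': 0 ⇒ 0;  out=∅∪out(0)=∅
  fail(6) 'a': from fail(0)=0 chase 'a': 0 ⇒ 0;  out=∅∪out(0)=∅
  fail(10) 'b': from fail(0)=0 chase 'b': 0 ⇒ 0;  out=∅∪out(0)=∅
  fail(2) 'cd': from fail(1)=0 chase 'd': 0 ⇒ 3;  out={0}∪out(3)={0}
  fail(4) 'dd': from fail(3)=0 chase 'd': 0 ⇒ 3;  out=∅∪out(3)=∅
  fail(7) 'aa': from fail(6)=0 chase 'a': 0 ⇒ 6;  out=∅∪out(6)=∅
  fail(11) 'bc': from fail(10)=0 chase 'c': 0 ⇒ 1;  out=∅∪out(1)=∅
  fail(14) 'ad': from fail(6)=0 chase 'd': 0 ⇒ 3;  out=∅∪out(3)=∅
  fail(18) 'db': from fail(3)=0 chase 'b': 0 ⇒ 10;  out=∅∪out(10)=∅
  fail(5) 'dda': from fail(4)=3 chase 'a': 3→0 ⇒ 6;  out={1}∪out(6)={1}
  fail(8) 'aaa': from fail(7)=6 chase 'a': 6 ⇒ 7;  out=∅∪out(7)=∅
  fail(12) 'bcb': from fail(11)=1 chase 'b': 1→0 ⇒ 10;  out=∅∪out(10)=∅
  fail(15) 'adb': from fail(14)=3 chase 'b': 3 ⇒ 18;  out=∅∪out(18)=∅
  fail(19) 'dbb': from fail(18)=10 chase 'b': 10→0 ⇒ 10;  out=∅∪out(10)=∅
  fail(9) 'aaad': from fail(8)=7 chase 'd': 7→6 ⇒ 14;  out={2}∪out(14)={2}
  fail(13) 'bcbd': from fail(12)=10 chase 'd': 10→0 ⇒ 3;  out={3}∪out(3)={3}
  fail(16) 'adbb': from fail(15)=18 chase 'b': 18 ⇒ 19;  out=∅∪out(19)=∅
  fail(20) 'dbba': from fail(19)=10 chase 'a': 10→0 ⇒ 6;  out={5}∪out(6)={5}
  fail(17) 'adbba': from fail(16)=19 chase 'a': 19 ⇒ 20;  out={4}∪out(20)={4,5}

Run:
pos 0 'd': at 3
pos 1 'd': at 4
pos 2 'd': at 4 (via fail)
pos 3 'a': at 5  → match P1@[1:3]
pos 4 'a': at 7 (via fail)
pos 5 'a': at 8
pos 6 'd': at 9  → match P2@[3:6]
pos 7 'b': at 15 (via fail)
pos 8 'b': at 16
pos 9 'a': at 17  → match P4@[5:9],P5@[6:9]
pos 10 'a': at 7 (via fail)
pos 11 'a': at 8
pos 12 'a': at 8 (via fail)
pos 13 'd': at 9  → match P2@[10:13]
pos 14 'c': at 1 (via fail)
pos 15 'b': at 10 (via fail)
pos 16 'c': at 11
pos 17 'b': at 12
pos 18 'd': at 13  → match P3@[15:18]
pos 19 'd': at 4 (via fail)
pos 20 'd': at 4 (via fail)
pos 21 'a': at 5  → match P1@[19:21]
pos 22 'c': at 1 (via fail)
pos 23 'd': at 2  → match P0@[22:23]
pos 24 'b': at 18 (via fail)
pos 25 'b': at 19
pos 26 'c': at 11 (via fail)
pos 27 'b': at 12
pos 28 'd': at 13  → match P3@[25:28]
pos 29 'c': at 1 (via fail)
pos 30 'a': at 6 (via fail)
pos 31 'a': at 7
pos 32 'a': at 8
pos 33 'd': at 9  → match P2@[30:33]
pos 34 'b': at 15 (via fail)
pos 35 'b': at 16
pos 36 'a': at 17  → match P4@[32:36],P5@[33:36]
pos 37 'c': at 1 (via fail)
pos 38 'd': at 2  → match P0@[37:38]
pos 39 'c': at 1 (via fail)
pos 40 'a': at 6 (via fail)
pos 41 'd': at 14
pos 42 'b': at 15
pos 43 'b': at 16
pos 44 'c': at 11 (via fail)
pos 45 'b': at 12
pos 46 'd': at 13  → match P3@[43:46]
pos 47 'd': at 4 (via fail)
pos 48 'b': at 18 (via fail)
pos 49 'b': at 19
pos 50 'a': at 20  → match P5@[47:50]
pos 51 'c': at 1 (via fail)
pos 52 'd': at 2  → match P0@[51:52]
pos 53 'c': at 1 (via fail)
pos 54 'c': at 1 (via fail)
pos 55 'd': at 2  → match P0@[54:55]
pos 56 'a': at 6 (via fail)
pos 57 'a': at 7
pos 58 'b': at 10 (via fail)
pos 59 'd': at 3 (via fail)
pos 60 'b': at 18
pos 61 'b': at 19
pos 62 'a': at 20  → match P5@[59:62]
pos 63 'b': at 10 (via fail)
pos 64 'c': at 11
pos 65 'b': at 12
pos 66 'd': at 13  → match P3@[63:66]
pos 67 'b': at 18 (via fail)
pos 68 'a': at 6 (via fail)

Result: [[3,1],[6,2],[9,4],[9,5],[13,2],[18,3],[21,1],[23,0],[28,3],[33,2],[36,4],[36,5],[38,0],[46,3],[50,5],[52,0],[55,0],[62,5],[66,3]]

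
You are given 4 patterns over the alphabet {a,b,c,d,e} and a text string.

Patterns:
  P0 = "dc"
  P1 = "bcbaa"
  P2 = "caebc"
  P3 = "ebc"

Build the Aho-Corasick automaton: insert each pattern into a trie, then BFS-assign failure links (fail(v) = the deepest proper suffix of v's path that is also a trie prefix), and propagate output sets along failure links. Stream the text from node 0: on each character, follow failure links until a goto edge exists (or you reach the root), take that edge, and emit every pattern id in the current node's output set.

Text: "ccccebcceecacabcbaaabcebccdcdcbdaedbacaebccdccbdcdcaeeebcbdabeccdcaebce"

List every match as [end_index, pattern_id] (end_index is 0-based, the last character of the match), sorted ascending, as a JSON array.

Construct AC machine:
Trie nodes:
  n0 'ε': b→3 c→8 d→1 e→13
  n1 'd': c→2
  n2 'dc': ·  [P0 ends]
  n3 'b': c→4
  n4 'bc': b→5
  n5 'bcb': a→6
  n6 'bcba': a→7
  n7 'bcbaa': ·  [P1 ends]
  n8 'c': a→9
  n9 'ca': e→10
  n10 'cae': b→11
  n11 'caeb': c→12
  n12 'caebc': ·  [P2 ends]
  n13 'e': b→14
  n14 'eb': c→15
  n15 'ebc': ·  [P3 ends]

Failure links (BFS by depth):
  fail(1) 'd': from fail(0)=0 chase 'd': 0 ⇒ 0;  out=∅∪out(0)=∅
  fail(3) 'b': from fail(0)=0 chase 'b': 0 ⇒ 0;  out=∅∪out(0)=∅
  fail(8) 'c': from fail(0)=0 chase 'c': 0 ⇒ 0;  out=∅∪out(0)=∅
  fail(13) 'e': from fail(0)=0 chase 'e': 0 ⇒ 0;  out=∅∪out(0)=∅
  fail(2) 'dc': from fail(1)=0 chase 'c': 0 ⇒ 8;  out={0}∪out(8)={0}
  fail(4) 'bc': from fail(3)=0 chase 'c': 0 ⇒ 8;  out=∅∪out(8)=∅
  fail(9) 'ca': from fail(8)=0 chase 'a': 0 ⇒ 0;  out=∅∪out(0)=∅
  fail(14) 'eb': from fail(13)=0 chase 'b': 0 ⇒ 3;  out=∅∪out(3)=∅
  fail(5) 'bcb': from fail(4)=8 chase 'b': 8→0 ⇒ 3;  out=∅∪out(3)=∅
  fail(10) 'cae': from fail(9)=0 chase 'e': 0 ⇒ 13;  out=∅∪out(13)=∅
  fail(15) 'ebc': from fail(14)=3 chase 'c': 3 ⇒ 4;  out={3}∪out(4)={3}
  fail(6) 'bcba': from fail(5)=3 chase 'a': 3→0 ⇒ 0;  out=∅∪out(0)=∅
  fail(11) 'caeb': from fail(10)=13 chase 'b': 13 ⇒ 14;  out=∅∪out(14)=∅
  fail(7) 'bcbaa': from fail(6)=0 chase 'a': 0 ⇒ 0;  out={1}∪out(0)={1}
  fail(12) 'caebc': from fail(11)=14 chase 'c': 14 ⇒ 15;  out={2}∪out(15)={2,3}

Run:
[0] read 'c'  n0⇒n8
[1] read 'c'  n8⇒n8 ·f
[2] read 'c'  n8⇒n8 ·f
[3] read 'c'  n8⇒n8 ·f
[4] read 'e'  n8⇒n13 ·f
[5] read 'b'  n13⇒n14
[6] read 'c'  n14⇒n15  → match P3@[4:6]
[7] read 'c'  n15⇒n8 ·f
[8] read 'e'  n8⇒n13 ·f
[9] read 'e'  n13⇒n13 ·f
[10] read 'c'  n13⇒n8 ·f
[11] read 'a'  n8⇒n9
[12] read 'c'  n9⇒n8 ·f
[13] read 'a'  n8⇒n9
[14] read 'b'  n9⇒n3 ·f
[15] read 'c'  n3⇒n4
[16] read 'b'  n4⇒n5
[17] read 'a'  n5⇒n6
[18] read 'a'  n6⇒n7  → match P1@[14:18]
[19] read 'a'  n7⇒n0 ·f
[20] read 'b'  n0⇒n3
[21] read 'c'  n3⇒n4
[22] read 'e'  n4⇒n13 ·f
[23] read 'b'  n13⇒n14
[24] read 'c'  n14⇒n15  → match P3@[22:24]
[25] read 'c'  n15⇒n8 ·f
[26] read 'd'  n8⇒n1 ·f
[27] read 'c'  n1⇒n2  → match P0@[26:27]
[28] read 'd'  n2⇒n1 ·f
[29] read 'c'  n1⇒n2  → match P0@[28:29]
[30] read 'b'  n2⇒n3 ·f
[31] read 'd'  n3⇒n1 ·f
[32] read 'a'  n1⇒n0 ·f
[33] read 'e'  n0⇒n13
[34] read 'd'  n13⇒n1 ·f
[35] read 'b'  n1⇒n3 ·f
[36] read 'a'  n3⇒n0 ·f
[37] read 'c'  n0⇒n8
[38] read 'a'  n8⇒n9
[39] read 'e'  n9⇒n10
[40] read 'b'  n10⇒n11
[41] read 'c'  n11⇒n12  → match P2@[37:41],P3@[39:41]
[42] read 'c'  n12⇒n8 ·f
[43] read 'd'  n8⇒n1 ·f
[44] read 'c'  n1⇒n2  → match P0@[43:44]
[45] read 'c'  n2⇒n8 ·f
[46] read 'b'  n8⇒n3 ·f
[47] read 'd'  n3⇒n1 ·f
[48] read 'c'  n1⇒n2  → match P0@[47:48]
[49] read 'd'  n2⇒n1 ·f
[50] read 'c'  n1⇒n2  → match P0@[49:50]
[51] read 'a'  n2⇒n9 ·f
[52] read 'e'  n9⇒n10
[53] read 'e'  n10⇒n13 ·f
[54] read 'e'  n13⇒n13 ·f
[55] read 'b'  n13⇒n14
[56] read 'c'  n14⇒n15  → match P3@[54:56]
[57] read 'b'  n15⇒n5 ·f
[58] read 'd'  n5⇒n1 ·f
[59] read 'a'  n1⇒n0 ·f
[60] read 'b'  n0⇒n3
[61] read 'e'  n3⇒n13 ·f
[62] read 'c'  n13⇒n8 ·f
[63] read 'c'  n8⇒n8 ·f
[64] read 'd'  n8⇒n1 ·f
[65] read 'c'  n1⇒n2  → match P0@[64:65]
[66] read 'a'  n2⇒n9 ·f
[67] read 'e'  n9⇒n10
[68] read 'b'  n10⇒n11
[69] read 'c'  n11⇒n12  → match P2@[65:69],P3@[67:69]
[70] read 'e'  n12⇒n13 ·f

Result: [[6,3],[18,1],[24,3],[27,0],[29,0],[41,2],[41,3],[44,0],[48,0],[50,0],[56,3],[65,0],[69,2],[69,3]]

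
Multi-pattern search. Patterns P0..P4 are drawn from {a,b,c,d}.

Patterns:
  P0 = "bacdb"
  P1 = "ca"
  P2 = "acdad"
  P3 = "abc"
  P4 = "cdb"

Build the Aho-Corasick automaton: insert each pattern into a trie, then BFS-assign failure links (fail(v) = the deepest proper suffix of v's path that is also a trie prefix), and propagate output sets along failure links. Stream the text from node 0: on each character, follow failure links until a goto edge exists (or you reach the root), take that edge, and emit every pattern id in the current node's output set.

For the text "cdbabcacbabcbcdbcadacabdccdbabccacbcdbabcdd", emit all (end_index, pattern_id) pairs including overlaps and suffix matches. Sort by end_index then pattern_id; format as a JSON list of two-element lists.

Construct AC machine:
Trie (insert patterns):
  0='ε' goto a→8 b→1 c→6
  1='b' goto a→2
  2='ba' goto c→3
  3='bac' goto d→4
  4='bacd' goto b→5
  5='bacdb' goto ·  ←P0
  6='c' goto a→7 d→15
  7='ca' goto ·  ←P1
  8='a' goto b→13 c→9
  9='ac' goto d→10
  10='acd' goto a→11
  11='acda' goto d→12
  12='acdad' goto ·  ←P2
  13='ab' goto c→14
  14='abc' goto ·  ←P3
  15='cd' goto b→16
  16='cdb' goto ·  ←P4

BFS fail/out derivation:
  fail(1) 'b': from fail(0)=0 chase 'b': 0 ⇒ 0;  out=∅∪out(0)=∅
  fail(6) 'c': from fail(0)=0 chase 'c': 0 ⇒ 0;  out=∅∪out(0)=∅
  fail(8) 'a': from fail(0)=0 chase 'a': 0 ⇒ 0;  out=∅∪out(0)=∅
  fail(2) 'ba': from fail(1)=0 chase 'a': 0 ⇒ 8;  out=∅∪out(8)=∅
  fail(7) 'ca': from fail(6)=0 chase 'a': 0 ⇒ 8;  out={1}∪out(8)={1}
  fail(9) 'ac': from fail(8)=0 chase 'c': 0 ⇒ 6;  out=∅∪out(6)=∅
  fail(13) 'ab': from fail(8)=0 chase 'b': 0 ⇒ 1;  out=∅∪out(1)=∅
  fail(15) 'cd': from fail(6)=0 chase 'd': 0 ⇒ 0;  out=∅∪out(0)=∅
  fail(3) 'bac': from fail(2)=8 chase 'c': 8 ⇒ 9;  out=∅∪out(9)=∅
  fail(10) 'acd': from fail(9)=6 chase 'd': 6 ⇒ 15;  out=∅∪out(15)=∅
  fail(14) 'abc': from fail(13)=1 chase 'c': 1→0 ⇒ 6;  out={3}∪out(6)={3}
  fail(16) 'cdb': from fail(15)=0 chase 'b': 0 ⇒ 1;  out={4}∪out(1)={4}
  fail(4) 'bacd': from fail(3)=9 chase 'd': 9 ⇒ 10;  out=∅∪out(10)=∅
  fail(11) 'acda': from fail(10)=15 chase 'a': 15→0 ⇒ 8;  out=∅∪out(8)=∅
  fail(5) 'bacdb': from fail(4)=10 chase 'b': 10→15 ⇒ 16;  out={0}∪out(16)={0,4}
  fail(12) 'acdad': from fail(11)=8 chase 'd': 8→0 ⇒ 0;  out={2}∪out(0)={2}

Scan:
i=0 'c': node 0→6
i=1 'd': node 6→15
i=2 'b': node 15→16  → match P4@[0:2]
i=3 'a': node 16→2 (fail-walked)
i=4 'b': node 2→13 (fail-walked)
i=5 'c': node 13→14  → match P3@[3:5]
i=6 'a': node 14→7 (fail-walked)  → match P1@[5:6]
i=7 'c': node 7→9 (fail-walked)
i=8 'b': node 9→1 (fail-walked)
i=9 'a': node 1→2
i=10 'b': node 2→13 (fail-walked)
i=11 'c': node 13→14  → match P3@[9:11]
i=12 'b': node 14→1 (fail-walked)
i=13 'c': node 1→6 (fail-walked)
i=14 'd': node 6→15
i=15 'b': node 15→16  → match P4@[13:15]
i=16 'c': node 16→6 (fail-walked)
i=17 'a': node 6→7  → match P1@[16:17]
i=18 'd': node 7→0 (fail-walked)
i=19 'a': node 0→8
i=20 'c': node 8→9
i=21 'a': node 9→7 (fail-walked)  → match P1@[20:21]
i=22 'b': node 7→13 (fail-walked)
i=23 'd': node 13→0 (fail-walked)
i=24 'c': node 0→6
i=25 'c': node 6→6 (fail-walked)
i=26 'd': node 6→15
i=27 'b': node 15→16  → match P4@[25:27]
i=28 'a': node 16→2 (fail-walked)
i=29 'b': node 2→13 (fail-walked)
i=30 'c': node 13→14  → match P3@[28:30]
i=31 'c': node 14→6 (fail-walked)
i=32 'a': node 6→7  → match P1@[31:32]
i=33 'c': node 7→9 (fail-walked)
i=34 'b': node 9→1 (fail-walked)
i=35 'c': node 1→6 (fail-walked)
i=36 'd': node 6→15
i=37 'b': node 15→16  → match P4@[35:37]
i=38 'a': node 16→2 (fail-walked)
i=39 'b': node 2→13 (fail-walked)
i=40 'c': node 13→14  → match P3@[38:40]
i=41 'd': node 14→15 (fail-walked)
i=42 'd': node 15→0 (fail-walked)

Matches: [[2,4],[5,3],[6,1],[11,3],[15,4],[17,1],[21,1],[27,4],[30,3],[32,1],[37,4],[40,3]]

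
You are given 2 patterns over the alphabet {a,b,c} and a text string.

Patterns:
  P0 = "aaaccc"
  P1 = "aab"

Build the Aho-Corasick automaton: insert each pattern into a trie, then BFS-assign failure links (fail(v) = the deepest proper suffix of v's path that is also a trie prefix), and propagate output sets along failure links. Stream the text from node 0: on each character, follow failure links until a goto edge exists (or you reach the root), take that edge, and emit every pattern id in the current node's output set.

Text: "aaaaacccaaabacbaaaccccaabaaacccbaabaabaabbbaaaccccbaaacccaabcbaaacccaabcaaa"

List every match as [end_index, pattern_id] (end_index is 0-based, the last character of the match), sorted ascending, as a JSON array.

Build automaton:
Trie nodes:
  n0 'ε': a→1
  n1 'a': a→2
  n2 'aa': a→3 b→7
  n3 'aaa': c→4
  n4 'aaac': c→5
  n5 'aaacc': c→6
  n6 'aaaccc': ·  [P0 ends]
  n7 'aab': ·  [P1 ends]

Failure links (BFS by depth):
  fail(1) 'a': from fail(0)=0 chase 'a': 0 ⇒ 0;  out=∅∪out(0)=∅
  fail(2) 'aa': from fail(1)=0 chase 'a': 0 ⇒ 1;  out=∅∪out(1)=∅
  fail(3) 'aaa': from fail(2)=1 chase 'a': 1 ⇒ 2;  out=∅∪out(2)=∅
  fail(7) 'aab': from fail(2)=1 chase 'b': 1→0 ⇒ 0;  out={1}∪out(0)={1}
  fail(4) 'aaac': from fail(3)=2 chase 'c': 2→1→0 ⇒ 0;  out=∅∪out(0)=∅
  fail(5) 'aaacc': from fail(4)=0 chase 'c': 0 ⇒ 0;  out=∅∪out(0)=∅
  fail(6) 'aaaccc': from fail(5)=0 chase 'c': 0 ⇒ 0;  out={0}∪out(0)={0}

Run:
[0] read 'a'  n0⇒n1
[1] read 'a'  n1⇒n2
[2] read 'a'  n2⇒n3
[3] read 'a'  n3⇒n3 ·f
[4] read 'a'  n3⇒n3 ·f
[5] read 'c'  n3⇒n4
[6] read 'c'  n4⇒n5
[7] read 'c'  n5⇒n6  ** P0@[2:7]
[8] read 'a'  n6⇒n1 ·f
[9] read 'a'  n1⇒n2
[10] read 'a'  n2⇒n3
[11] read 'b'  n3⇒n7 ·f  ** P1@[9:11]
[12] read 'a'  n7⇒n1 ·f
[13] read 'c'  n1⇒n0 ·f
[14] read 'b'  n0⇒n0
[15] read 'a'  n0⇒n1
[16] read 'a'  n1⇒n2
[17] read 'a'  n2⇒n3
[18] read 'c'  n3⇒n4
[19] read 'c'  n4⇒n5
[20] read 'c'  n5⇒n6  ** P0@[15:20]
[21] read 'c'  n6⇒n0 ·f
[22] read 'a'  n0⇒n1
[23] read 'a'  n1⇒n2
[24] read 'b'  n2⇒n7  ** P1@[22:24]
[25] read 'a'  n7⇒n1 ·f
[26] read 'a'  n1⇒n2
[27] read 'a'  n2⇒n3
[28] read 'c'  n3⇒n4
[29] read 'c'  n4⇒n5
[30] read 'c'  n5⇒n6  ** P0@[25:30]
[31] read 'b'  n6⇒n0 ·f
[32] read 'a'  n0⇒n1
[33] read 'a'  n1⇒n2
[34] read 'b'  n2⇒n7  ** P1@[32:34]
[35] read 'a'  n7⇒n1 ·f
[36] read 'a'  n1⇒n2
[37] read 'b'  n2⇒n7  ** P1@[35:37]
[38] read 'a'  n7⇒n1 ·f
[39] read 'a'  n1⇒n2
[40] read 'b'  n2⇒n7  ** P1@[38:40]
[41] read 'b'  n7⇒n0 ·f
[42] read 'b'  n0⇒n0
[43] read 'a'  n0⇒n1
[44] read 'a'  n1⇒n2
[45] read 'a'  n2⇒n3
[46] read 'c'  n3⇒n4
[47] read 'c'  n4⇒n5
[48] read 'c'  n5⇒n6  ** P0@[43:48]
[49] read 'c'  n6⇒n0 ·f
[50] read 'b'  n0⇒n0
[51] read 'a'  n0⇒n1
[52] read 'a'  n1⇒n2
[53] read 'a'  n2⇒n3
[54] read 'c'  n3⇒n4
[55] read 'c'  n4⇒n5
[56] read 'c'  n5⇒n6  ** P0@[51:56]
[57] read 'a'  n6⇒n1 ·f
[58] read 'a'  n1⇒n2
[59] read 'b'  n2⇒n7  ** P1@[57:59]
[60] read 'c'  n7⇒n0 ·f
[61] read 'b'  n0⇒n0
[62] read 'a'  n0⇒n1
[63] read 'a'  n1⇒n2
[64] read 'a'  n2⇒n3
[65] read 'c'  n3⇒n4
[66] read 'c'  n4⇒n5
[67] read 'c'  n5⇒n6  ** P0@[62:67]
[68] read 'a'  n6⇒n1 ·f
[69] read 'a'  n1⇒n2
[70] read 'b'  n2⇒n7  ** P1@[68:70]
[71] read 'c'  n7⇒n0 ·f
[72] read 'a'  n0⇒n1
[73] read 'a'  n1⇒n2
[74] read 'a'  n2⇒n3

Result: [[7,0],[11,1],[20,0],[24,1],[30,0],[34,1],[37,1],[40,1],[48,0],[56,0],[59,1],[67,0],[70,1]]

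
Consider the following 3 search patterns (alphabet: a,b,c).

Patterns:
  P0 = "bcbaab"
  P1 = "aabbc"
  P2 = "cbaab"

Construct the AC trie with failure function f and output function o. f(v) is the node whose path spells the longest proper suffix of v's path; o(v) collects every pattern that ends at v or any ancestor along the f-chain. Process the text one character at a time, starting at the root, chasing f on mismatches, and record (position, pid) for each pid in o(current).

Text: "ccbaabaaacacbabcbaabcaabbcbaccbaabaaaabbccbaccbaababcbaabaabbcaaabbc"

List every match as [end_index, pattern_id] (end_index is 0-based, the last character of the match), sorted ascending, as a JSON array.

Build automaton:
Trie nodes:
  n0 'ε': a→7 b→1 c→12
  n1 'b': c→2
  n2 'bc': b→3
  n3 'bcb': a→4
  n4 'bcba': a→5
  n5 'bcbaa': b→6
  n6 'bcbaab': ·  [P0 ends]
  n7 'a': a→8
  n8 'aa': b→9
  n9 'aab': b→10
  n10 'aabb': c→11
  n11 'aabbc': ·  [P1 ends]
  n12 'c': b→13
  n13 'cb': a→14
  n14 'cba': a→15
  n15 'cbaa': b→16
  n16 'cbaab': ·  [P2 ends]

Failure links (BFS by depth):
  n1('b'): parent n0 fail=0; on 'b' 0 → fail=0;  out ∅∪∅=∅
  n7('a'): parent n0 fail=0; on 'a' 0 → fail=0;  out ∅∪∅=∅
  n12('c'): parent n0 fail=0; on 'c' 0 → fail=0;  out ∅∪∅=∅
  n2('bc'): parent n1 fail=0; on 'c' 0 → fail=12;  out ∅∪∅=∅
  n8('aa'): parent n7 fail=0; on 'a' 0 → fail=7;  out ∅∪∅=∅
  n13('cb'): parent n12 fail=0; on 'b' 0 → fail=1;  out ∅∪∅=∅
  n3('bcb'): parent n2 fail=12; on 'b' 12 → fail=13;  out ∅∪∅=∅
  n9('aab'): parent n8 fail=7; on 'b' 7→0 → fail=1;  out ∅∪∅=∅
  n14('cba'): parent n13 fail=1; on 'a' 1→0 → fail=7;  out ∅∪∅=∅
  n4('bcba'): parent n3 fail=13; on 'a' 13 → fail=14;  out ∅∪∅=∅
  n10('aabb'): parent n9 fail=1; on 'b' 1→0 → fail=1;  out ∅∪∅=∅
  n15('cbaa'): parent n14 fail=7; on 'a' 7 → fail=8;  out ∅∪∅=∅
  n5('bcbaa'): parent n4 fail=14; on 'a' 14 → fail=15;  out ∅∪∅=∅
  n11('aabbc'): parent n10 fail=1; on 'c' 1 → fail=2;  out {1}∪∅={1}
  n16('cbaab'): parent n15 fail=8; on 'b' 8 → fail=9;  out {2}∪∅={2}
  n6('bcbaab'): parent n5 fail=15; on 'b' 15 → fail=16;  out {0}∪{2}={0,2}

Text stream:
i=0 'c': node 0→12
i=1 'c': node 12→12 (fail-walked)
i=2 'b': node 12→13
i=3 'a': node 13→14
i=4 'a': node 14→15
i=5 'b': node 15→16  → match P2@[1:5]
i=6 'a': node 16→7 (fail-walked)
i=7 'a': node 7→8
i=8 'a': node 8→8 (fail-walked)
i=9 'c': node 8→12 (fail-walked)
i=10 'a': node 12→7 (fail-walked)
i=11 'c': node 7→12 (fail-walked)
i=12 'b': node 12→13
i=13 'a': node 13→14
i=14 'b': node 14→1 (fail-walked)
i=15 'c': node 1→2
i=16 'b': node 2→3
i=17 'a': node 3→4
i=18 'a': node 4→5
i=19 'b': node 5→6  → match P0@[14:19],P2@[15:19]
i=20 'c': node 6→2 (fail-walked)
i=21 'a': node 2→7 (fail-walked)
i=22 'a': node 7→8
i=23 'b': node 8→9
i=24 'b': node 9→10
i=25 'c': node 10→11  → match P1@[21:25]
i=26 'b': node 11→3 (fail-walked)
i=27 'a': node 3→4
i=28 'c': node 4→12 (fail-walked)
i=29 'c': node 12→12 (fail-walked)
i=30 'b': node 12→13
i=31 'a': node 13→14
i=32 'a': node 14→15
i=33 'b': node 15→16  → match P2@[29:33]
i=34 'a': node 16→7 (fail-walked)
i=35 'a': node 7→8
i=36 'a': node 8→8 (fail-walked)
i=37 'a': node 8→8 (fail-walked)
i=38 'b': node 8→9
i=39 'b': node 9→10
i=40 'c': node 10→11  → match P1@[36:40]
i=41 'c': node 11→12 (fail-walked)
i=42 'b': node 12→13
i=43 'a': node 13→14
i=44 'c': node 14→12 (fail-walked)
i=45 'c': node 12→12 (fail-walked)
i=46 'b': node 12→13
i=47 'a': node 13→14
i=48 'a': node 14→15
i=49 'b': node 15→16  → match P2@[45:49]
i=50 'a': node 16→7 (fail-walked)
i=51 'b': node 7→1 (fail-walked)
i=52 'c': node 1→2
i=53 'b': node 2→3
i=54 'a': node 3→4
i=55 'a': node 4→5
i=56 'b': node 5→6  → match P0@[51:56],P2@[52:56]
i=57 'a': node 6→7 (fail-walked)
i=58 'a': node 7→8
i=59 'b': node 8→9
i=60 'b': node 9→10
i=61 'c': node 10→11  → match P1@[57:61]
i=62 'a': node 11→7 (fail-walked)
i=63 'a': node 7→8
i=64 'a': node 8→8 (fail-walked)
i=65 'b': node 8→9
i=66 'b': node 9→10
i=67 'c': node 10→11  → match P1@[63:67]

Result: [[5,2],[19,0],[19,2],[25,1],[33,2],[40,1],[49,2],[56,0],[56,2],[61,1],[67,1]]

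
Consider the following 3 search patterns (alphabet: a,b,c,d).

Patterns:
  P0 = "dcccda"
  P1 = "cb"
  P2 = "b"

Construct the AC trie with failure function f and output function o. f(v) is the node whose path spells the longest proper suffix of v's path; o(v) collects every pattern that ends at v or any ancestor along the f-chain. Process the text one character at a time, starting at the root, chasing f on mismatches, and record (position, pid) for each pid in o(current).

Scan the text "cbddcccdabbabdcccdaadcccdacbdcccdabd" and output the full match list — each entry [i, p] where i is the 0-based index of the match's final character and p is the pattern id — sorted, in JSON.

Build automaton:
Trie nodes:
  n0 'ε': b→9 c→7 d→1
  n1 'd': c→2
  n2 'dc': c→3
  n3 'dcc': c→4
  n4 'dccc': d→5
  n5 'dcccd': a→6
  n6 'dcccda': ·  ←P0
  n7 'c': b→8
  n8 'cb': ·  ←P1
  n9 'b': ·  ←P2

Failure links (BFS by depth):
  n1('d'): parent n0 fail=0; on 'd' 0 → fail=0;  out ∅∪∅=∅
  n7('c'): parent n0 fail=0; on 'c' 0 → fail=0;  out ∅∪∅=∅
  n9('b'): parent n0 fail=0; on 'b' 0 → fail=0;  out {2}∪∅={2}
  n2('dc'): parent n1 fail=0; on 'c' 0 → fail=7;  out ∅∪∅=∅
  n8('cb'): parent n7 fail=0; on 'b' 0 → fail=9;  out {1}∪{2}={1,2}
  n3('dcc'): parent n2 fail=7; on 'c' 7→0 → fail=7;  out ∅∪∅=∅
  n4('dccc'): parent n3 fail=7; on 'c' 7→0 → fail=7;  out ∅∪∅=∅
  n5('dcccd'): parent n4 fail=7; on 'd' 7→0 → fail=1;  out ∅∪∅=∅
  n6('dcccda'): parent n5 fail=1; on 'a' 1→0 → fail=0;  out {0}∪∅={0}

Text stream:
[0] read 'c'  n0⇒n7
[1] read 'b'  n7⇒n8  emit P1@[0:1],P2@[1:1]
[2] read 'd'  n8⇒n1 ·f
[3] read 'd'  n1⇒n1 ·f
[4] read 'c'  n1⇒n2
[5] read 'c'  n2⇒n3
[6] read 'c'  n3⇒n4
[7] read 'd'  n4⇒n5
[8] read 'a'  n5⇒n6  emit P0@[3:8]
[9] read 'b'  n6⇒n9 ·f  emit P2@[9:9]
[10] read 'b'  n9⇒n9 ·f  emit P2@[10:10]
[11] read 'a'  n9⇒n0 ·f
[12] read 'b'  n0⇒n9  emit P2@[12:12]
[13] read 'd'  n9⇒n1 ·f
[14] read 'c'  n1⇒n2
[15] read 'c'  n2⇒n3
[16] read 'c'  n3⇒n4
[17] read 'd'  n4⇒n5
[18] read 'a'  n5⇒n6  emit P0@[13:18]
[19] read 'a'  n6⇒n0 ·f
[20] read 'd'  n0⇒n1
[21] read 'c'  n1⇒n2
[22] read 'c'  n2⇒n3
[23] read 'c'  n3⇒n4
[24] read 'd'  n4⇒n5
[25] read 'a'  n5⇒n6  emit P0@[20:25]
[26] read 'c'  n6⇒n7 ·f
[27] read 'b'  n7⇒n8  emit P1@[26:27],P2@[27:27]
[28] read 'd'  n8⇒n1 ·f
[29] read 'c'  n1⇒n2
[30] read 'c'  n2⇒n3
[31] read 'c'  n3⇒n4
[32] read 'd'  n4⇒n5
[33] read 'a'  n5⇒n6  emit P0@[28:33]
[34] read 'b'  n6⇒n9 ·f  emit P2@[34:34]
[35] read 'd'  n9⇒n1 ·f

Result: [[1,1],[1,2],[8,0],[9,2],[10,2],[12,2],[18,0],[25,0],[27,1],[27,2],[33,0],[34,2]]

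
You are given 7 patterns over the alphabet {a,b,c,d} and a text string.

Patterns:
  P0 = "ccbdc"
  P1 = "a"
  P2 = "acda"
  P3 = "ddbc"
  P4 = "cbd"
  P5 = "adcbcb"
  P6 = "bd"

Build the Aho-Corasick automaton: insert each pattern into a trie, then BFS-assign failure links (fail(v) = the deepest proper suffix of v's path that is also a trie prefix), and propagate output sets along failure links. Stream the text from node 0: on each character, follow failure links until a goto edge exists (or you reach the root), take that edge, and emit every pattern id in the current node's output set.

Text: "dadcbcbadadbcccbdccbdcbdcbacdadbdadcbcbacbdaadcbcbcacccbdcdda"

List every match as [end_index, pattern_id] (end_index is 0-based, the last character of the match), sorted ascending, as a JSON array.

Build automaton:
Trie (insert patterns):
  0='ε' goto a→6 b→21 c→1 d→10
  1='c' goto b→14 c→2
  2='cc' goto b→3
  3='ccb' goto d→4
  4='ccbd' goto c→5
  5='ccbdc' goto ·  ←P0
  6='a' goto c→7 d→16  ←P1
  7='ac' goto d→8
  8='acd' goto a→9
  9='acda' goto ·  ←P2
  10='d' goto d→11
  11='dd' goto b→12
  12='ddb' goto c→13
  13='ddbc' goto ·  ←P3
  14='cb' goto d→15
  15='cbd' goto ·  ←P4
  16='ad' goto c→17
  17='adc' goto b→18
  18='adcb' goto c→19
  19='adcbc' goto b→20
  20='adcbcb' goto ·  ←P5
  21='b' goto d→22
  22='bd' goto ·  ←P6

Failure links (BFS by depth):
  n1('c'): parent n0 fail=0; on 'c' 0 → fail=0;  out ∅∪∅=∅
  n6('a'): parent n0 fail=0; on 'a' 0 → fail=0;  out {1}∪∅={1}
  n10('d'): parent n0 fail=0; on 'd' 0 → fail=0;  out ∅∪∅=∅
  n21('b'): parent n0 fail=0; on 'b' 0 → fail=0;  out ∅∪∅=∅
  n2('cc'): parent n1 fail=0; on 'c' 0 → fail=1;  out ∅∪∅=∅
  n7('ac'): parent n6 fail=0; on 'c' 0 → fail=1;  out ∅∪∅=∅
  n11('dd'): parent n10 fail=0; on 'd' 0 → fail=10;  out ∅∪∅=∅
  n14('cb'): parent n1 fail=0; on 'b' 0 → fail=21;  out ∅∪∅=∅
  n16('ad'): parent n6 fail=0; on 'd' 0 → fail=10;  out ∅∪∅=∅
  n22('bd'): parent n21 fail=0; on 'd' 0 → fail=10;  out {6}∪∅={6}
  n3('ccb'): parent n2 fail=1; on 'b' 1 → fail=14;  out ∅∪∅=∅
  n8('acd'): parent n7 fail=1; on 'd' 1→0 → fail=10;  out ∅∪∅=∅
  n12('ddb'): parent n11 fail=10; on 'b' 10→0 → fail=21;  out ∅∪∅=∅
  n15('cbd'): parent n14 fail=21; on 'd' 21 → fail=22;  out {4}∪{6}={4,6}
  n17('adc'): parent n16 fail=10; on 'c' 10→0 → fail=1;  out ∅∪∅=∅
  n4('ccbd'): parent n3 fail=14; on 'd' 14 → fail=15;  out ∅∪{4,6}={4,6}
  n9('acda'): parent n8 fail=10; on 'a' 10→0 → fail=6;  out {2}∪{1}={1,2}
  n13('ddbc'): parent n12 fail=21; on 'c' 21→0 → fail=1;  out {3}∪∅={3}
  n18('adcb'): parent n17 fail=1; on 'b' 1 → fail=14;  out ∅∪∅=∅
  n5('ccbdc'): parent n4 fail=15; on 'c' 15→22→10→0 → fail=1;  out {0}∪∅={0}
  n19('adcbc'): parent n18 fail=14; on 'c' 14→21→0 → fail=1;  out ∅∪∅=∅
  n20('adcbcb'): parent n19 fail=1; on 'b' 1 → fail=14;  out {5}∪∅={5}

Scan:
i=0 'd': node 0→10
i=1 'a': node 10→6 (via fail)  emit P1@[1:1]
i=2 'd': node 6→16
i=3 'c': node 16→17
i=4 'b': node 17→18
i=5 'c': node 18→19
i=6 'b': node 19→20  emit P5@[1:6]
i=7 'a': node 20→6 (via fail)  emit P1@[7:7]
i=8 'd': node 6→16
i=9 'a': node 16→6 (via fail)  emit P1@[9:9]
i=10 'd': node 6→16
i=11 'b': node 16→21 (via fail)
i=12 'c': node 21→1 (via fail)
i=13 'c': node 1→2
i=14 'c': node 2→2 (via fail)
i=15 'b': node 2→3
i=16 'd': node 3→4  emit P4@[14:16],P6@[15:16]
i=17 'c': node 4→5  emit P0@[13:17]
i=18 'c': node 5→2 (via fail)
i=19 'b': node 2→3
i=20 'd': node 3→4  emit P4@[18:20],P6@[19:20]
i=21 'c': node 4→5  emit P0@[17:21]
i=22 'b': node 5→14 (via fail)
i=23 'd': node 14→15  emit P4@[21:23],P6@[22:23]
i=24 'c': node 15→1 (via fail)
i=25 'b': node 1→14
i=26 'a': node 14→6 (via fail)  emit P1@[26:26]
i=27 'c': node 6→7
i=28 'd': node 7→8
i=29 'a': node 8→9  emit P1@[29:29],P2@[26:29]
i=30 'd': node 9→16 (via fail)
i=31 'b': node 16→21 (via fail)
i=32 'd': node 21→22  emit P6@[31:32]
i=33 'a': node 22→6 (via fail)  emit P1@[33:33]
i=34 'd': node 6→16
i=35 'c': node 16→17
i=36 'b': node 17→18
i=37 'c': node 18→19
i=38 'b': node 19→20  emit P5@[33:38]
i=39 'a': node 20→6 (via fail)  emit P1@[39:39]
i=40 'c': node 6→7
i=41 'b': node 7→14 (via fail)
i=42 'd': node 14→15  emit P4@[40:42],P6@[41:42]
i=43 'a': node 15→6 (via fail)  emit P1@[43:43]
i=44 'a': node 6→6 (via fail)  emit P1@[44:44]
i=45 'd': node 6→16
i=46 'c': node 16→17
i=47 'b': node 17→18
i=48 'c': node 18→19
i=49 'b': node 19→20  emit P5@[44:49]
i=50 'c': node 20→1 (via fail)
i=51 'a': node 1→6 (via fail)  emit P1@[51:51]
i=52 'c': node 6→7
i=53 'c': node 7→2 (via fail)
i=54 'c': node 2→2 (via fail)
i=55 'b': node 2→3
i=56 'd': node 3→4  emit P4@[54:56],P6@[55:56]
i=57 'c': node 4→5  emit P0@[53:57]
i=58 'd': node 5→10 (via fail)
i=59 'd': node 10→11
i=60 'a': node 11→6 (via fail)  emit P1@[60:60]

Result: [[1,1],[6,5],[7,1],[9,1],[16,4],[16,6],[17,0],[20,4],[20,6],[21,0],[23,4],[23,6],[26,1],[29,1],[29,2],[32,6],[33,1],[38,5],[39,1],[42,4],[42,6],[43,1],[44,1],[49,5],[51,1],[56,4],[56,6],[57,0],[60,1]]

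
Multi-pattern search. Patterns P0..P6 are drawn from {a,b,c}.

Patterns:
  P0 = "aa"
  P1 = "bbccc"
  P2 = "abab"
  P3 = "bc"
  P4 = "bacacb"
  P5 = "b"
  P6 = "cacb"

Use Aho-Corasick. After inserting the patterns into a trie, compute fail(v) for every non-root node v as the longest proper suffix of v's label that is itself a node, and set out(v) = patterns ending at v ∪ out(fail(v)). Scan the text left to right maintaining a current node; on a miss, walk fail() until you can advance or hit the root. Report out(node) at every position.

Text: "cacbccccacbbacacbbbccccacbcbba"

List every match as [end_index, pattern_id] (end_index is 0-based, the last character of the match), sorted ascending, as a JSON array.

Build:
Trie nodes:
  n0 'ε': a→1 b→3 c→17
  n1 'a': a→2 b→8
  n2 'aa': ·  ←P0
  n3 'b': a→12 b→4 c→11  ←P5
  n4 'bb': c→5
  n5 'bbc': c→6
  n6 'bbcc': c→7
  n7 'bbccc': ·  ←P1
  n8 'ab': a→9
  n9 'aba': b→10
  n10 'abab': ·  ←P2
  n11 'bc': ·  ←P3
  n12 'ba': c→13
  n13 'bac': a→14
  n14 'baca': c→15
  n15 'bacac': b→16
  n16 'bacacb': ·  ←P4
  n17 'c': a→18
  n18 'ca': c→19
  n19 'cac': b→20
  n20 'cacb': ·  ←P6

BFS fail/out derivation:
  fail(1) 'a': from fail(0)=0 chase 'a': 0 ⇒ 0;  out=∅∪out(0)=∅
  fail(3) 'b': from fail(0)=0 chase 'b': 0 ⇒ 0;  out={5}∪out(0)={5}
  fail(17) 'c': from fail(0)=0 chase 'c': 0 ⇒ 0;  out=∅∪out(0)=∅
  fail(2) 'aa': from fail(1)=0 chase 'a': 0 ⇒ 1;  out={0}∪out(1)={0}
  fail(4) 'bb': from fail(3)=0 chase 'b': 0 ⇒ 3;  out=∅∪out(3)={5}
  fail(8) 'ab': from fail(1)=0 chase 'b': 0 ⇒ 3;  out=∅∪out(3)={5}
  fail(11) 'bc': from fail(3)=0 chase 'c': 0 ⇒ 17;  out={3}∪out(17)={3}
  fail(12) 'ba': from fail(3)=0 chase 'a': 0 ⇒ 1;  out=∅∪out(1)=∅
  fail(18) 'ca': from fail(17)=0 chase 'a': 0 ⇒ 1;  out=∅∪out(1)=∅
  fail(5) 'bbc': from fail(4)=3 chase 'c': 3 ⇒ 11;  out=∅∪out(11)={3}
  fail(9) 'aba': from fail(8)=3 chase 'a': 3 ⇒ 12;  out=∅∪out(12)=∅
  fail(13) 'bac': from fail(12)=1 chase 'c': 1→0 ⇒ 17;  out=∅∪out(17)=∅
  fail(19) 'cac': from fail(18)=1 chase 'c': 1→0 ⇒ 17;  out=∅∪out(17)=∅
  fail(6) 'bbcc': from fail(5)=11 chase 'c': 11→17→0 ⇒ 17;  out=∅∪out(17)=∅
  fail(10) 'abab': from fail(9)=12 chase 'b': 12→1 ⇒ 8;  out={2}∪out(8)={2,5}
  fail(14) 'baca': from fail(13)=17 chase 'a': 17 ⇒ 18;  out=∅∪out(18)=∅
  fail(20) 'cacb': from fail(19)=17 chase 'b': 17→0 ⇒ 3;  out={6}∪out(3)={5,6}
  fail(7) 'bbccc': from fail(6)=17 chase 'c': 17→0 ⇒ 17;  out={1}∪out(17)={1}
  fail(15) 'bacac': from fail(14)=18 chase 'c': 18 ⇒ 19;  out=∅∪out(19)=∅
  fail(16) 'bacacb': from fail(15)=19 chase 'b': 19 ⇒ 20;  out={4}∪out(20)={4,5,6}

Run:
pos 0 'c': at 17
pos 1 'a': at 18
pos 2 'c': at 19
pos 3 'b': at 20  emit P5@[3:3],P6@[0:3]
pos 4 'c': at 11 ·f  emit P3@[3:4]
pos 5 'c': at 17 ·f
pos 6 'c': at 17 ·f
pos 7 'c': at 17 ·f
pos 8 'a': at 18
pos 9 'c': at 19
pos 10 'b': at 20  emit P5@[10:10],P6@[7:10]
pos 11 'b': at 4 ·f  emit P5@[11:11]
pos 12 'a': at 12 ·f
pos 13 'c': at 13
pos 14 'a': at 14
pos 15 'c': at 15
pos 16 'b': at 16  emit P4@[11:16],P5@[16:16],P6@[13:16]
pos 17 'b': at 4 ·f  emit P5@[17:17]
pos 18 'b': at 4 ·f  emit P5@[18:18]
pos 19 'c': at 5  emit P3@[18:19]
pos 20 'c': at 6
pos 21 'c': at 7  emit P1@[17:21]
pos 22 'c': at 17 ·f
pos 23 'a': at 18
pos 24 'c': at 19
pos 25 'b': at 20  emit P5@[25:25],P6@[22:25]
pos 26 'c': at 11 ·f  emit P3@[25:26]
pos 27 'b': at 3 ·f  emit P5@[27:27]
pos 28 'b': at 4  emit P5@[28:28]
pos 29 'a': at 12 ·f

All matches (sorted): [[3,5],[3,6],[4,3],[10,5],[10,6],[11,5],[16,4],[16,5],[16,6],[17,5],[18,5],[19,3],[21,1],[25,5],[25,6],[26,3],[27,5],[28,5]]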